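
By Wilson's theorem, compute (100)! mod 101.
By Wilson's theorem, (100)! ≡ -1 ≡ 100 mod 101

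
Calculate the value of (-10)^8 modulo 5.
By repeated squaring mod 5: (-10)^{1}≡0, (-10)^{2}≡0, (-10)^{4}≡0, (-10)^{8}≡0. So (-10)^{8} ≡ 0 mod 5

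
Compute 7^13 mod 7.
By repeated squaring (mod 7): 7^{1}≡0, 7^{2}≡0, 7^{4}≡0, 7^{8}≡0. Then 7^{13} = 7^{8+4+1} ≡ 0 × 0 × 0 ≡ 0 (mod 7)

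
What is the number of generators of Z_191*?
There are φ(191-1) = φ(190) = 72 primitive roots modulo 191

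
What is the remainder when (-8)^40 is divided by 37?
Using Fermat: (-8)^{36} ≡ 1 (mod 37). 40 ≡ 4 (mod 36). So (-8)^{40} ≡ (-8)^{4} ≡ 26 (mod 37)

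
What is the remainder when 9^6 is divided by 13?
By repeated squaring (mod 13): 9^{1}≡9, 9^{2}≡3, 9^{4}≡9. Then 9^{6} = 9^{4+2} ≡ 9 × 3 ≡ 1 (mod 13)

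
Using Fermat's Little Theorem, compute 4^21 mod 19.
By Fermat: 4^{18} ≡ 1 mod 19. So 4^{21} = 4^{18} · 4^{3} ≡ 4^{3} ≡ 7 mod 19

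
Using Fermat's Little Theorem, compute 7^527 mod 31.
By Fermat: 7^{30} ≡ 1 mod 31. 527 ≡ 17 mod 30. So 7^{527} ≡ 7^{17} ≡ 18 mod 31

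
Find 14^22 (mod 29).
By repeated squaring (mod 29): 14^{1}≡14, 14^{2}≡22, 14^{4}≡20, 14^{8}≡23, 14^{16}≡7. Then 14^{22} = 14^{16+4+2} ≡ 7 × 20 × 22 ≡ 6 (mod 29)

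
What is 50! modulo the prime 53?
(52)! = (50)! × (51) × (52) ≡ -1 mod 53. So (50)! ≡ -1 × [(52)(51)]^(-1) ≡ 26 mod 53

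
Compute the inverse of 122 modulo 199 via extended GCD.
Extended GCD: 122(31) + 199(-19) = 1. So 122^(-1) ≡ 31 (mod 199). Verify: 122 × 31 = 3782 ≡ 1 (mod 199)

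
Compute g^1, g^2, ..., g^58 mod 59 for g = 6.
6^1, 6^2, ..., 6^{58} mod 59: [6, 36, 39, 57, 47, 46, 40, 4, 24, 26, 38, 51, 11, 7, 42, 16, 37, 45, 34, 27, 44, 28, 50, 5, 30, 3, 18, 49, 58, 53, 23, 20, 2, 12, 13, 19, 55, 35, 33, 21, 8, 48, 52, 17, 43, 22, 14, 25, 32, 15, 31, 9, 54, 29, 56, 41, 10, 1]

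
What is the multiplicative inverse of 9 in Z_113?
Since 113 is prime, by Fermat 9^(-1) ≡ 9^{111} ≡ 88 (mod 113). Verify: 9 × 88 = 792 ≡ 1 (mod 113)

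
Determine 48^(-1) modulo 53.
Since 53 is prime, by Fermat 48^(-1) ≡ 48^{51} ≡ 21 mod 53. Verify: 48 × 21 = 1008 ≡ 1 mod 53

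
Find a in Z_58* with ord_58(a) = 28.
3 has order 28 mod 58 since 3^{28} ≡ 1 mod 58 and no smaller power works.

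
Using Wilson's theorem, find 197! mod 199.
(198)! = (197)! × (198) ≡ -1 (mod 199). So (197)! ≡ -1 × (198)^(-1) ≡ (-1)×(-1) = 1 (mod 199)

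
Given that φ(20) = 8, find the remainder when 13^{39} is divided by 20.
By Euler: 13^{8} ≡ 1 (mod 20) since gcd(13, 20) = 1. 39 = 4×8 + 7. So 13^{39} ≡ 13^{7} ≡ 17 (mod 20)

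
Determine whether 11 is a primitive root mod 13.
ord_13(11) divides 12. For each prime q|12: 11^{6}≡12, 11^{4}≡3, none ≡ 1. So 11 has order 12 and is a primitive root mod 13.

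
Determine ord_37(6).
Powers of 6 mod 37: 6^1≡6, 6^2≡36, 6^3≡31, 6^4≡1. Order = 4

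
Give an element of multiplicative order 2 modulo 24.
23 has order 2 mod 24 since 23^{2} ≡ 1 mod 24 and no smaller power works.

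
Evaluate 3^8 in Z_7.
Using Fermat: 3^{6} ≡ 1 mod 7. 8 ≡ 2 mod 6. So 3^{8} ≡ 3^{2} ≡ 2 mod 7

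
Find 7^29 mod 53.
By repeated squaring mod 53: 7^{1}≡7, 7^{2}≡49, 7^{4}≡16, 7^{8}≡44, 7^{16}≡28. Then 7^{29} = 7^{16+8+4+1} ≡ 28 × 44 × 16 × 7 ≡ 25 mod 53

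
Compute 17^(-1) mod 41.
Since 41 is prime, by Fermat 17^(-1) ≡ 17^{39} ≡ 29 mod 41. Verify: 17 × 29 = 493 ≡ 1 mod 41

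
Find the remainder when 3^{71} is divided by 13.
By Fermat: 3^{12} ≡ 1 mod 13. 71 = 5×12 + 11. So 3^{71} ≡ 3^{11} ≡ 9 mod 13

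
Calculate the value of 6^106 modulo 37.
Using Fermat: 6^{36} ≡ 1 mod 37. 106 ≡ 34 mod 36. So 6^{106} ≡ 6^{34} ≡ 36 mod 37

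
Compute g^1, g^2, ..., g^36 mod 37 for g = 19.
19^1, 19^2, ..., 19^{36} mod 37: [19, 28, 14, 7, 22, 11, 24, 12, 6, 3, 20, 10, 5, 21, 29, 33, 35, 36, 18, 9, 23, 30, 15, 26, 13, 25, 31, 34, 17, 27, 32, 16, 8, 4, 2, 1]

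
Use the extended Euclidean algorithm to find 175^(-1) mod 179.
Extended GCD: 175(-45) + 179(44) = 1. So 175^(-1) ≡ -45 ≡ 134 (mod 179). Verify: 175 × 134 = 23450 ≡ 1 (mod 179)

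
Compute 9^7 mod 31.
By repeated squaring mod 31: 9^{1}≡9, 9^{2}≡19, 9^{4}≡20. Then 9^{7} = 9^{4+2+1} ≡ 20 × 19 × 9 ≡ 10 mod 31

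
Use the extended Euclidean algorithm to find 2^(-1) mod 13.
Extended GCD: 2(-6) + 13(1) = 1. So 2^(-1) ≡ -6 ≡ 7 (mod 13). Verify: 2 × 7 = 14 ≡ 1 (mod 13)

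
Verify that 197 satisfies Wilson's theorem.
(196)! mod 197 = 196. Since this equals -1 (mod 197), Wilson confirms 197 is prime.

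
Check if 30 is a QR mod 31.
By Euler's criterion: 30^{15} ≡ 30 (mod 31). Since this equals -1 (≡ 30), 30 is not a QR.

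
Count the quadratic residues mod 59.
Exactly half the non-zero residues mod a prime are QRs: (59-1)/2 = 29.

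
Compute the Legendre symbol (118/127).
(118/127) = 118^{63} mod 127 = -1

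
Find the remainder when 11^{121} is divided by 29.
By Fermat: 11^{28} ≡ 1 (mod 29). 121 = 4×28 + 9. So 11^{121} ≡ 11^{9} ≡ 2 (mod 29)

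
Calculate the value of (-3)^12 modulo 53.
By repeated squaring (mod 53): (-3)^{1}≡50, (-3)^{2}≡9, (-3)^{4}≡28, (-3)^{8}≡42. Then (-3)^{12} = (-3)^{8+4} ≡ 42 × 28 ≡ 10 (mod 53)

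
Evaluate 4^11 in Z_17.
By repeated squaring (mod 17): 4^{1}≡4, 4^{2}≡16, 4^{4}≡1, 4^{8}≡1. Then 4^{11} = 4^{8+2+1} ≡ 1 × 16 × 4 ≡ 13 (mod 17)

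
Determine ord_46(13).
Powers of 13 mod 46: 13^1≡13, 13^2≡31, 13^3≡35, 13^4≡41, 13^5≡27, 13^6≡29, 13^7≡9, 13^8≡25, 13^9≡3, 13^10≡39, 13^11≡1. So the order of 13 is 11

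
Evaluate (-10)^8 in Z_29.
By repeated squaring mod 29: (-10)^{1}≡19, (-10)^{2}≡13, (-10)^{4}≡24, (-10)^{8}≡25. So (-10)^{8} ≡ 25 mod 29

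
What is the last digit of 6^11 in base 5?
Using Fermat: 6^{4} ≡ 1 mod 5. 11 ≡ 3 mod 4. So 6^{11} ≡ 6^{3} ≡ 1 mod 5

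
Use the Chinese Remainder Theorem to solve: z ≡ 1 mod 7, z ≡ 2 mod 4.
M = 7 × 4 = 28. M₁ = 4, y₁ ≡ 2 mod 7. M₂ = 7, y₂ ≡ 3 mod 4. z = 1×4×2 + 2×7×3 ≡ 22 mod 28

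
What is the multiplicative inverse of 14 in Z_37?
Since 37 is prime, by Fermat 14^(-1) ≡ 14^{35} ≡ 8 (mod 37). Verify: 14 × 8 = 112 ≡ 1 (mod 37)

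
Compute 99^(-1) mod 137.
Since 137 is prime, by Fermat 99^(-1) ≡ 99^{135} ≡ 18 mod 137. Verify: 99 × 18 = 1782 ≡ 1 mod 137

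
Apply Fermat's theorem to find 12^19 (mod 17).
By Fermat: 12^{16} ≡ 1 (mod 17). So 12^{19} = 12^{16} · 12^{3} ≡ 12^{3} ≡ 11 (mod 17)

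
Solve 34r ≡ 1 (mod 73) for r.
Since 73 is prime, by Fermat 34^(-1) ≡ 34^{71} ≡ 58 (mod 73). Verify: 34 × 58 = 1972 ≡ 1 (mod 73)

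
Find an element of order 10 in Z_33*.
20 has order 10 mod 33 since 20^{10} ≡ 1 mod 33 and no smaller power works.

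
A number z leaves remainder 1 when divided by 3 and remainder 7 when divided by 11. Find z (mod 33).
M = 3 × 11 = 33. M₁ = 11, y₁ ≡ 2 (mod 3). M₂ = 3, y₂ ≡ 4 (mod 11). z = 1×11×2 + 7×3×4 ≡ 7 (mod 33)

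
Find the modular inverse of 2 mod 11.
Since 11 is prime, by Fermat 2^(-1) ≡ 2^{9} ≡ 6 (mod 11). Verify: 2 × 6 = 12 ≡ 1 (mod 11)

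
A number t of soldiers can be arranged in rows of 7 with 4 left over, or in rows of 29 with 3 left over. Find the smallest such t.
M = 7 × 29 = 203. M₁ = 29, y₁ ≡ 1 (mod 7). M₂ = 7, y₂ ≡ 25 (mod 29). t = 4×29×1 + 3×7×25 ≡ 32 (mod 203)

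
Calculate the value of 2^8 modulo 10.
By repeated squaring (mod 10): 2^{1}≡2, 2^{2}≡4, 2^{4}≡6, 2^{8}≡6. So 2^{8} ≡ 6 (mod 10)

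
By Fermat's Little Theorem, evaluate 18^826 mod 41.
By Fermat: 18^{40} ≡ 1 (mod 41). 826 ≡ 26 (mod 40). So 18^{826} ≡ 18^{26} ≡ 18 (mod 41)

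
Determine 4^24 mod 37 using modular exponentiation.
By repeated squaring (mod 37): 4^{1}≡4, 4^{2}≡16, 4^{4}≡34, 4^{8}≡9, 4^{16}≡7. Then 4^{24} = 4^{16+8} ≡ 7 × 9 ≡ 26 (mod 37)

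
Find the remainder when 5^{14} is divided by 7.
By Fermat: 5^{6} ≡ 1 mod 7. 14 = 2×6 + 2. So 5^{14} ≡ 5^{2} ≡ 4 mod 7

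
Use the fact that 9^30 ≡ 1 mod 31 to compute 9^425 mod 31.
By Fermat: 9^{30} ≡ 1 mod 31. 425 ≡ 5 mod 30. So 9^{425} ≡ 9^{5} ≡ 25 mod 31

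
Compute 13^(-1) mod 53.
Since 53 is prime, by Fermat 13^(-1) ≡ 13^{51} ≡ 49 mod 53. Verify: 13 × 49 = 637 ≡ 1 mod 53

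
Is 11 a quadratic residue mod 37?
By Euler's criterion: 11^{18} ≡ 1 mod 37. Since this equals 1, 11 is a QR.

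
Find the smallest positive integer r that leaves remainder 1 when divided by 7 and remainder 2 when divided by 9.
M = 7 × 9 = 63. M₁ = 9, y₁ ≡ 4 (mod 7). M₂ = 7, y₂ ≡ 4 (mod 9). r = 1×9×4 + 2×7×4 ≡ 29 (mod 63)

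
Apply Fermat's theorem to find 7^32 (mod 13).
By Fermat: 7^{12} ≡ 1 (mod 13). 32 = 2×12 + 8. So 7^{32} ≡ 7^{8} ≡ 3 (mod 13)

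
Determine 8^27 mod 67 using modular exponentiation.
By repeated squaring mod 67: 8^{1}≡8, 8^{2}≡64, 8^{4}≡9, 8^{8}≡14, 8^{16}≡62. Then 8^{27} = 8^{16+8+2+1} ≡ 62 × 14 × 64 × 8 ≡ 5 mod 67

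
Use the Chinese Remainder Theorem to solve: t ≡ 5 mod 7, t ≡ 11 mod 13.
M = 7 × 13 = 91. M₁ = 13, y₁ ≡ 6 mod 7. M₂ = 7, y₂ ≡ 2 mod 13. t = 5×13×6 + 11×7×2 ≡ 89 mod 91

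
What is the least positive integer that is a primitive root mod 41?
g = 6. Powers: [6, 36, 11, 25, 27, 39, 29, 10, ...] generates all 40 non-zero residues.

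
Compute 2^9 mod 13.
By repeated squaring mod 13: 2^{1}≡2, 2^{2}≡4, 2^{4}≡3, 2^{8}≡9. Then 2^{9} = 2^{8+1} ≡ 9 × 2 ≡ 5 mod 13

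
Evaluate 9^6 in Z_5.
Using Fermat: 9^{4} ≡ 1 (mod 5). 6 ≡ 2 (mod 4). So 9^{6} ≡ 9^{2} ≡ 1 (mod 5)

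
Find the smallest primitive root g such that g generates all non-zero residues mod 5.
g = 2. For each prime q|4: 2^{2}≡4, none ≡ 1, so ord_5(2) = 4 and 2 is a primitive root.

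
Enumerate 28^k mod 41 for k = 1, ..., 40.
28^1, 28^2, ..., 28^{40} mod 41: [28, 5, 17, 25, 3, 2, 15, 10, 34, 9, 6, 4, 30, 20, 27, 18, 12, 8, 19, 40, 13, 36, 24, 16, 38, 39, 26, 31, 7, 32, 35, 37, 11, 21, 14, 23, 29, 33, 22, 1]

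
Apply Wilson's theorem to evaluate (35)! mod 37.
(36)! = (35)! × (36) ≡ -1 (mod 37). So (35)! ≡ -1 × (36)^(-1) ≡ (-1)×(-1) = 1 (mod 37)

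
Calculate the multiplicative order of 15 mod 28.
Powers of 15 mod 28: 15^1≡15, 15^2≡1. Order = 2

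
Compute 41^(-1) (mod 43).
Since 43 is prime, by Fermat 41^(-1) ≡ 41^{41} ≡ 21 (mod 43). Verify: 41 × 21 = 861 ≡ 1 (mod 43)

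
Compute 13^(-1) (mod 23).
Since 23 is prime, by Fermat 13^(-1) ≡ 13^{21} ≡ 16 (mod 23). Verify: 13 × 16 = 208 ≡ 1 (mod 23)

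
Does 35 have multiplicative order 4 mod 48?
Powers of 35 mod 48: 35^1≡35, 35^2≡25, 35^3≡11, 35^4≡1. First k with 35^k≡1 is k=4. Yes, ord_48(35) = 4.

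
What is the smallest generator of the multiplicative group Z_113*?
g = 3. Powers: [3, 9, 27, 81, 17, 51, ...] generates all 112 non-zero residues.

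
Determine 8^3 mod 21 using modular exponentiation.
8^{3} = 512 ≡ 8 mod 21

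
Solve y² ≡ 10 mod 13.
The square roots of 10 mod 13 are 7 and 6. Verify: 7² = 49 ≡ 10 mod 13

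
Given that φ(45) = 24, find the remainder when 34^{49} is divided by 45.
By Euler: 34^{24} ≡ 1 (mod 45) since gcd(34, 45) = 1. 49 = 2×24 + 1. So 34^{49} ≡ 34^{1} ≡ 34 (mod 45)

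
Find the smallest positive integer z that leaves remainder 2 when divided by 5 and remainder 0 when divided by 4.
M = 5 × 4 = 20. M₁ = 4, y₁ ≡ 4 (mod 5). M₂ = 5, y₂ ≡ 1 (mod 4). z = 2×4×4 + 0×5×1 ≡ 12 (mod 20)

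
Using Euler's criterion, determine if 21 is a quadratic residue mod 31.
By Euler's criterion: 21^{15} ≡ 30 mod 31. Since this equals -1 (≡ 30), 21 is not a QR.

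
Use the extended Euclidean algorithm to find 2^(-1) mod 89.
Extended GCD: 2(-44) + 89(1) = 1. So 2^(-1) ≡ -44 ≡ 45 mod 89. Verify: 2 × 45 = 90 ≡ 1 mod 89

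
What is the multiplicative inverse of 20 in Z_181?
Since 181 is prime, by Fermat 20^(-1) ≡ 20^{179} ≡ 172 mod 181. Verify: 20 × 172 = 3440 ≡ 1 mod 181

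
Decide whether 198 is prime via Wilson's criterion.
(197)! mod 198 = 0. Since 0 ≢ -1 mod 198, 198 is not prime.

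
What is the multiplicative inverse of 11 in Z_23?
Since 23 is prime, by Fermat 11^(-1) ≡ 11^{21} ≡ 21 (mod 23). Verify: 11 × 21 = 231 ≡ 1 (mod 23)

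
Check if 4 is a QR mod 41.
By Euler's criterion: 4^{20} ≡ 1 mod 41. Since this equals 1, 4 is a QR.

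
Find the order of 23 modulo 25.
Powers of 23 mod 25: 23^1≡23, 23^2≡4, 23^3≡17, 23^4≡16, 23^5≡18, 23^6≡14, 23^7≡22, 23^8≡6, 23^9≡13, 23^10≡24, 23^11≡2, 23^12≡21, 23^13≡8, 23^14≡9, 23^15≡7, 23^16≡11, 23^17≡3, 23^18≡19, 23^19≡12, 23^20≡1. ord_25(23) = 20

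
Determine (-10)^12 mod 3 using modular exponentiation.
Using Fermat: (-10)^{2} ≡ 1 (mod 3). 12 ≡ 0 (mod 2). So (-10)^{12} ≡ (-10)^{0} ≡ 1 (mod 3)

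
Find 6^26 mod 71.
By repeated squaring mod 71: 6^{1}≡6, 6^{2}≡36, 6^{4}≡18, 6^{8}≡40, 6^{16}≡38. Then 6^{26} = 6^{16+8+2} ≡ 38 × 40 × 36 ≡ 50 mod 71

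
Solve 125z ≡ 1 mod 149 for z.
Since 149 is prime, by Fermat 125^(-1) ≡ 125^{147} ≡ 31 mod 149. Verify: 125 × 31 = 3875 ≡ 1 mod 149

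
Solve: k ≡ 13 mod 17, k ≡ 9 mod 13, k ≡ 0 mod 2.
M = 17 × 13 × 2 = 442. M₁ = 26, y₁ ≡ 2 mod 17. M₂ = 34, y₂ ≡ 5 mod 13. M₃ = 221, y₃ ≡ 1 mod 2. k = 13×26×2 + 9×34×5 + 0×221×1 ≡ 438 mod 442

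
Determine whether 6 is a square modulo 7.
By Euler's criterion: 6^{3} ≡ 6 mod 7. Since this equals -1 (≡ 6), 6 is not a QR.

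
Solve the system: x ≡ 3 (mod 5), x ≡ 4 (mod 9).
M = 5 × 9 = 45. M₁ = 9, y₁ ≡ 4 (mod 5). M₂ = 5, y₂ ≡ 2 (mod 9). x = 3×9×4 + 4×5×2 ≡ 13 (mod 45)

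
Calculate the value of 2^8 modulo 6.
By repeated squaring mod 6: 2^{1}≡2, 2^{2}≡4, 2^{4}≡4, 2^{8}≡4. So 2^{8} ≡ 4 mod 6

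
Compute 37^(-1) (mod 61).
Since 61 is prime, by Fermat 37^(-1) ≡ 37^{59} ≡ 33 (mod 61). Verify: 37 × 33 = 1221 ≡ 1 (mod 61)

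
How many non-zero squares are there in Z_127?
For prime 127, there are (p-1)/2 = (127-1)/2 = 63 quadratic residues (excluding 0).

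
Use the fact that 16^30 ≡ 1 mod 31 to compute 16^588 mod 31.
By Fermat: 16^{30} ≡ 1 mod 31. 588 ≡ 18 mod 30. So 16^{588} ≡ 16^{18} ≡ 4 mod 31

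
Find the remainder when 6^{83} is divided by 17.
By Fermat: 6^{16} ≡ 1 mod 17. 83 = 5×16 + 3. So 6^{83} ≡ 6^{3} ≡ 12 mod 17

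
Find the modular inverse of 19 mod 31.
Since 31 is prime, by Fermat 19^(-1) ≡ 19^{29} ≡ 18 (mod 31). Verify: 19 × 18 = 342 ≡ 1 (mod 31)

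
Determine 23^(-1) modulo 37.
Since 37 is prime, by Fermat 23^(-1) ≡ 23^{35} ≡ 29 mod 37. Verify: 23 × 29 = 667 ≡ 1 mod 37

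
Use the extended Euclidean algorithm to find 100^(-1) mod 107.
Extended GCD: 100(-46) + 107(43) = 1. So 100^(-1) ≡ -46 ≡ 61 mod 107. Verify: 100 × 61 = 6100 ≡ 1 mod 107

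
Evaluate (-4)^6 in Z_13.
By repeated squaring (mod 13): (-4)^{1}≡9, (-4)^{2}≡3, (-4)^{4}≡9. Then (-4)^{6} = (-4)^{4+2} ≡ 9 × 3 ≡ 1 (mod 13)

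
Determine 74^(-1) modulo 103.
Since 103 is prime, by Fermat 74^(-1) ≡ 74^{101} ≡ 71 mod 103. Verify: 74 × 71 = 5254 ≡ 1 mod 103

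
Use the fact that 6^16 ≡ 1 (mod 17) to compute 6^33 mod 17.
By Fermat: 6^{16} ≡ 1 (mod 17). 33 = 2×16 + 1. So 6^{33} ≡ 6^{1} ≡ 6 (mod 17)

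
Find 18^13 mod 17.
By repeated squaring mod 17: 18^{1}≡1, 18^{2}≡1, 18^{4}≡1, 18^{8}≡1. Then 18^{13} = 18^{8+4+1} ≡ 1 × 1 × 1 ≡ 1 mod 17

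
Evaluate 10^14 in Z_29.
By repeated squaring mod 29: 10^{1}≡10, 10^{2}≡13, 10^{4}≡24, 10^{8}≡25. Then 10^{14} = 10^{8+4+2} ≡ 25 × 24 × 13 ≡ 28 mod 29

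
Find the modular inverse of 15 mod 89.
Since 89 is prime, by Fermat 15^(-1) ≡ 15^{87} ≡ 6 (mod 89). Verify: 15 × 6 = 90 ≡ 1 (mod 89)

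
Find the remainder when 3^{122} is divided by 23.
By Fermat: 3^{22} ≡ 1 mod 23. 122 = 5×22 + 12. So 3^{122} ≡ 3^{12} ≡ 3 mod 23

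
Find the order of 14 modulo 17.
Powers of 14 mod 17: 14^1≡14, 14^2≡9, 14^3≡7, 14^4≡13, 14^5≡12, 14^6≡15, 14^7≡6, 14^8≡16, 14^9≡3, 14^10≡8, 14^11≡10, 14^12≡4, 14^13≡5, 14^14≡2, 14^15≡11, 14^16≡1. Order = 16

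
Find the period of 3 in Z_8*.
Powers of 3 mod 8: 3^1≡3, 3^2≡1. ord_8(3) = 2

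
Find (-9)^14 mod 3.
By repeated squaring mod 3: (-9)^{1}≡0, (-9)^{2}≡0, (-9)^{4}≡0, (-9)^{8}≡0. Then (-9)^{14} = (-9)^{8+4+2} ≡ 0 × 0 × 0 ≡ 0 mod 3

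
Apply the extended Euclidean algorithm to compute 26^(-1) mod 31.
Extended GCD: 26(6) + 31(-5) = 1. So 26^(-1) ≡ 6 (mod 31). Verify: 26 × 6 = 156 ≡ 1 (mod 31)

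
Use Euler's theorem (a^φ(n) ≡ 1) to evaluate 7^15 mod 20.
By Euler: 7^{8} ≡ 1 (mod 20) since gcd(7, 20) = 1. 15 = 1×8 + 7. So 7^{15} ≡ 7^{7} ≡ 3 (mod 20)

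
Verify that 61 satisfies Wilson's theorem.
(60)! mod 61 = 60. Since this equals -1 (mod 61), Wilson confirms 61 is prime.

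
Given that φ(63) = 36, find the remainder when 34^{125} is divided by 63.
By Euler: 34^{36} ≡ 1 mod 63 since gcd(34, 63) = 1. 125 = 3×36 + 17. So 34^{125} ≡ 34^{17} ≡ 13 mod 63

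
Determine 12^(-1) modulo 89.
Since 89 is prime, by Fermat 12^(-1) ≡ 12^{87} ≡ 52 mod 89. Verify: 12 × 52 = 624 ≡ 1 mod 89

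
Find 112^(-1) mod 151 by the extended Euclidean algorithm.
Extended GCD: 112(-31) + 151(23) = 1. So 112^(-1) ≡ -31 ≡ 120 mod 151. Verify: 112 × 120 = 13440 ≡ 1 mod 151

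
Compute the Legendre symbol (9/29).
(9/29) = 9^{14} mod 29 = 1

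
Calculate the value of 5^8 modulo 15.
By repeated squaring mod 15: 5^{1}≡5, 5^{2}≡10, 5^{4}≡10, 5^{8}≡10. So 5^{8} ≡ 10 mod 15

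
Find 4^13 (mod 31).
By repeated squaring (mod 31): 4^{1}≡4, 4^{2}≡16, 4^{4}≡8, 4^{8}≡2. Then 4^{13} = 4^{8+4+1} ≡ 2 × 8 × 4 ≡ 2 (mod 31)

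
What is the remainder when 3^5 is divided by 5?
Using Fermat: 3^{4} ≡ 1 mod 5. 5 ≡ 1 mod 4. So 3^{5} ≡ 3^{1} ≡ 3 mod 5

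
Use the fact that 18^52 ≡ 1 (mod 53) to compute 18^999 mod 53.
By Fermat: 18^{52} ≡ 1 (mod 53). 999 ≡ 11 (mod 52). So 18^{999} ≡ 18^{11} ≡ 48 (mod 53)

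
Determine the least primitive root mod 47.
g = 5. Powers: [5, 25, 31, 14, 23, 21, 11, 8, 40, ...] generates all 46 non-zero residues.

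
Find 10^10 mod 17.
By repeated squaring mod 17: 10^{1}≡10, 10^{2}≡15, 10^{4}≡4, 10^{8}≡16. Then 10^{10} = 10^{8+2} ≡ 16 × 15 ≡ 2 mod 17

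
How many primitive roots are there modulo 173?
A prime p has φ(p-1) primitive roots; here φ(172) = 84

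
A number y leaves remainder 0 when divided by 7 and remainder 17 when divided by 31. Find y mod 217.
M = 7 × 31 = 217. M₁ = 31, y₁ ≡ 5 mod 7. M₂ = 7, y₂ ≡ 9 mod 31. y = 0×31×5 + 17×7×9 ≡ 203 mod 217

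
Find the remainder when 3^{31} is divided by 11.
By Fermat: 3^{10} ≡ 1 (mod 11). 31 = 3×10 + 1. So 3^{31} ≡ 3^{1} ≡ 3 (mod 11)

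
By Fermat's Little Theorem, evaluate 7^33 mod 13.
By Fermat: 7^{12} ≡ 1 (mod 13). 33 = 2×12 + 9. So 7^{33} ≡ 7^{9} ≡ 8 (mod 13)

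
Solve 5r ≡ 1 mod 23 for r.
Since 23 is prime, by Fermat 5^(-1) ≡ 5^{21} ≡ 14 mod 23. Verify: 5 × 14 = 70 ≡ 1 mod 23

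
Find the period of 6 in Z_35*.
Powers of 6 mod 35: 6^1≡6, 6^2≡1. Order = 2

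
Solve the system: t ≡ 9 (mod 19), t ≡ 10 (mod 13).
M = 19 × 13 = 247. M₁ = 13, y₁ ≡ 3 (mod 19). M₂ = 19, y₂ ≡ 11 (mod 13). t = 9×13×3 + 10×19×11 ≡ 218 (mod 247)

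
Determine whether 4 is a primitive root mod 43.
4^{7} ≡ 1 mod 43 and 7 < 42, so ord_43(4) = 7 ≠ 42 and 4 is not a primitive root.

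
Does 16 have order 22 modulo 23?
16^{11} ≡ 1 (mod 23) and 11 < 22, so ord_23(16) = 11 ≠ 22 and 16 is not a primitive root.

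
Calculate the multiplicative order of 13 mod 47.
Powers of 13 mod 47: 13^1≡13, 13^2≡28, 13^3≡35, 13^4≡32, 13^5≡40, 13^6≡3, 13^7≡39, 13^8≡37, 13^9≡11, 13^10≡2, 13^11≡26, 13^12≡9, 13^13≡23, 13^14≡17, 13^15≡33, 13^16≡6, 13^17≡31, 13^18≡27, 13^19≡22, 13^20≡4, 13^21≡5, 13^22≡18, 13^23≡46, 13^24≡34, 13^25≡19, 13^26≡12, 13^27≡15, 13^28≡7, 13^29≡44, 13^30≡8, 13^31≡10, 13^32≡36, 13^33≡45, 13^34≡21, 13^35≡38, 13^36≡24, 13^37≡30, 13^38≡14, 13^39≡41, 13^40≡16, 13^41≡20, 13^42≡25, 13^43≡43, 13^44≡42, 13^45≡29, 13^46≡1. Order = 46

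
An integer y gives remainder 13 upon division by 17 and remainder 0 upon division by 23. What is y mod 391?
M = 17 × 23 = 391. M₁ = 23, y₁ ≡ 3 mod 17. M₂ = 17, y₂ ≡ 19 mod 23. y = 13×23×3 + 0×17×19 ≡ 115 mod 391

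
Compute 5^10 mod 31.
By repeated squaring mod 31: 5^{1}≡5, 5^{2}≡25, 5^{4}≡5, 5^{8}≡25. Then 5^{10} = 5^{8+2} ≡ 25 × 25 ≡ 5 mod 31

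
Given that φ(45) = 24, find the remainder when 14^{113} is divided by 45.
By Euler: 14^{24} ≡ 1 mod 45 since gcd(14, 45) = 1. 113 = 4×24 + 17. So 14^{113} ≡ 14^{17} ≡ 29 mod 45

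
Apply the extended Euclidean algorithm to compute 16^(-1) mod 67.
Extended GCD: 16(21) + 67(-5) = 1. So 16^(-1) ≡ 21 (mod 67). Verify: 16 × 21 = 336 ≡ 1 (mod 67)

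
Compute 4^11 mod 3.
Using Fermat: 4^{2} ≡ 1 (mod 3). 11 ≡ 1 (mod 2). So 4^{11} ≡ 4^{1} ≡ 1 (mod 3)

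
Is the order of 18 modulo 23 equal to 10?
Powers of 18 mod 23: 18^1≡18, 18^2≡2, 18^3≡13, 18^4≡4, 18^5≡3, 18^6≡8, 18^7≡6, 18^8≡16, 18^9≡12, 18^10≡9, 18^11≡1. 18^10≡9≢1, so ord ≠ 10. No, the actual order is 11.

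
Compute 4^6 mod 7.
Using Fermat: 4^{6} ≡ 1 mod 7. 6 ≡ 0 mod 6. So 4^{6} ≡ 4^{0} ≡ 1 mod 7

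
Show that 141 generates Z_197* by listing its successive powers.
141^1, 141^2, ..., 141^{196} mod 197: [141, 181, 108, 59, 45, 41, 68, 132, 94, 55, 72, 105, 30, 93, 111, 88, 194, 168, 48, 70, 20, 62, 74, 190, 195, 112, 32, 178, 79, 107, 115, 61, 130, 9, 87, 53, 184, 137, 11, 172, 21, 6, 58, 101, 57, 157, 73, 49, 14, 4, 170, 133, 38, 39, 180, 164, 75, 134, 179, 23, 91, 26, 120, 175, 50, 155, 185, 81, 192, 83, 80, 51, 99, 169, 189, 54, 128, 121, 119, 34, 66, 47, 126, 36, 151, 15, 145, 154, 44, 97, 84, 24, 35, 10, 31, 37, 95, 196, 56, 16, 89, 138, 152, 156, 129, 65, 103, 142, 125, 92, 167, 104, 86, 109, 3, 29, 149, 127, 177, 135, 123, 7, 2, 85, 165, 19, 118, 90, 82, 136, 67, 188, 110, 144, 13, 60, 186, 25, 176, 191, 139, 96, 140, 40, 124, 148, 183, 193, 27, 64, 159, 158, 17, 33, 122, 63, 18, 174, 106, 171, 77, 22, 147, 42, 12, 116, 5, 114, 117, 146, 98, 28, 8, 143, 69, 76, 78, 163, 131, 150, 71, 161, 46, 182, 52, 43, 153, 100, 113, 173, 162, 187, 166, 160, 102, 1]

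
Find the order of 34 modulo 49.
Powers of 34 mod 49: 34^1≡34, 34^2≡29, 34^3≡6, 34^4≡8, 34^5≡27, 34^6≡36, 34^7≡48, 34^8≡15, 34^9≡20, 34^10≡43, 34^11≡41, 34^12≡22, 34^13≡13, 34^14≡1. Order = 14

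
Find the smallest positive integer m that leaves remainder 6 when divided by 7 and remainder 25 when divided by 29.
M = 7 × 29 = 203. M₁ = 29, y₁ ≡ 1 (mod 7). M₂ = 7, y₂ ≡ 25 (mod 29). m = 6×29×1 + 25×7×25 ≡ 83 (mod 203)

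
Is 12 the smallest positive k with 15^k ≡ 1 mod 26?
Powers of 15 mod 26: 15^1≡15, 15^2≡17, 15^3≡21, 15^4≡3, 15^5≡19, 15^6≡25, 15^7≡11, 15^8≡9, 15^9≡5, 15^10≡23, 15^11≡7, 15^12≡1. First k with 15^k≡1 is k=12. Yes, ord_26(15) = 12.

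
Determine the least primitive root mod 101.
g = 2. For each prime q|100: 2^{50}≡100, 2^{20}≡95, none ≡ 1, so ord_101(2) = 100 and 2 is a primitive root.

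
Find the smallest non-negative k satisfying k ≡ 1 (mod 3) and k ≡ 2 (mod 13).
M = 3 × 13 = 39. M₁ = 13, y₁ ≡ 1 (mod 3). M₂ = 3, y₂ ≡ 9 (mod 13). k = 1×13×1 + 2×3×9 ≡ 28 (mod 39)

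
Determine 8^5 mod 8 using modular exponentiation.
By repeated squaring (mod 8): 8^{1}≡0, 8^{2}≡0, 8^{4}≡0. Then 8^{5} = 8^{4+1} ≡ 0 × 0 ≡ 0 (mod 8)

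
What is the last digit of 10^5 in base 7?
By repeated squaring (mod 7): 10^{1}≡3, 10^{2}≡2, 10^{4}≡4. Then 10^{5} = 10^{4+1} ≡ 4 × 3 ≡ 5 (mod 7)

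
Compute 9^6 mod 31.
By repeated squaring mod 31: 9^{1}≡9, 9^{2}≡19, 9^{4}≡20. Then 9^{6} = 9^{4+2} ≡ 20 × 19 ≡ 8 mod 31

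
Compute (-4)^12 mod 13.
Using Fermat: (-4)^{12} ≡ 1 (mod 13). 12 ≡ 0 (mod 12). So (-4)^{12} ≡ (-4)^{0} ≡ 1 (mod 13)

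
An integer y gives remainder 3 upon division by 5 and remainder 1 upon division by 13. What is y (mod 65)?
M = 5 × 13 = 65. M₁ = 13, y₁ ≡ 2 (mod 5). M₂ = 5, y₂ ≡ 8 (mod 13). y = 3×13×2 + 1×5×8 ≡ 53 (mod 65)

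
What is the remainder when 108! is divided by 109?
By Wilson's theorem, (108)! ≡ -1 ≡ 108 mod 109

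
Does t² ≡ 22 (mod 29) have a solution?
By Euler's criterion: 22^{14} ≡ 1 (mod 29). Since this equals 1, 22 is a QR.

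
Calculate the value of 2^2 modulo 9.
2^{2} = 4 ≡ 4 (mod 9)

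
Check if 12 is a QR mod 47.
By Euler's criterion: 12^{23} ≡ 1 (mod 47). Since this equals 1, 12 is a QR.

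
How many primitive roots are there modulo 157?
Number of primitive roots mod 157 = φ(p-1) = φ(156) = 48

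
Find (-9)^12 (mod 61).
By repeated squaring (mod 61): (-9)^{1}≡52, (-9)^{2}≡20, (-9)^{4}≡34, (-9)^{8}≡58. Then (-9)^{12} = (-9)^{8+4} ≡ 58 × 34 ≡ 20 (mod 61)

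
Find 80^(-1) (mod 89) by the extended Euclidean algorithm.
Extended GCD: 80(-10) + 89(9) = 1. So 80^(-1) ≡ -10 ≡ 79 (mod 89). Verify: 80 × 79 = 6320 ≡ 1 (mod 89)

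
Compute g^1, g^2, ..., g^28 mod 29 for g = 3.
3^1, 3^2, ..., 3^{28} mod 29: [3, 9, 27, 23, 11, 4, 12, 7, 21, 5, 15, 16, 19, 28, 26, 20, 2, 6, 18, 25, 17, 22, 8, 24, 14, 13, 10, 1]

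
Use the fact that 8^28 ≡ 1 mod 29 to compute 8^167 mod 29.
By Fermat: 8^{28} ≡ 1 mod 29. 167 = 5×28 + 27. So 8^{167} ≡ 8^{27} ≡ 11 mod 29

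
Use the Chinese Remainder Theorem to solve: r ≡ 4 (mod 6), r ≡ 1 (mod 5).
M = 6 × 5 = 30. M₁ = 5, y₁ ≡ 5 (mod 6). M₂ = 6, y₂ ≡ 1 (mod 5). r = 4×5×5 + 1×6×1 ≡ 16 (mod 30)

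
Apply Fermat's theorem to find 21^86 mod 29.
By Fermat: 21^{28} ≡ 1 mod 29. 86 = 3×28 + 2. So 21^{86} ≡ 21^{2} ≡ 6 mod 29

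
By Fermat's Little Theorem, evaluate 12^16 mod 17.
By Fermat's Little Theorem, 12^{16} ≡ 1 (mod 17) since 17 is prime and gcd(12, 17) = 1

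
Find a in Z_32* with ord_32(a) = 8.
3 has order 8 mod 32 since 3^{8} ≡ 1 (mod 32) and no smaller power works.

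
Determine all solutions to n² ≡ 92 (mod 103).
The square roots of 92 mod 103 are 68 and 35. Verify: 68² = 4624 ≡ 92 (mod 103)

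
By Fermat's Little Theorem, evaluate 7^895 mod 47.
By Fermat: 7^{46} ≡ 1 (mod 47). 895 ≡ 21 (mod 46). So 7^{895} ≡ 7^{21} ≡ 24 (mod 47)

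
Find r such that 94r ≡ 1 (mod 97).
Since 97 is prime, by Fermat 94^(-1) ≡ 94^{95} ≡ 32 (mod 97). Verify: 94 × 32 = 3008 ≡ 1 (mod 97)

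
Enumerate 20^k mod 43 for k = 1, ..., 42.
20^1, 20^2, ..., 20^{42} mod 43: [20, 13, 2, 40, 26, 4, 37, 9, 8, 31, 18, 16, 19, 36, 32, 38, 29, 21, 33, 15, 42, 23, 30, 41, 3, 17, 39, 6, 34, 35, 12, 25, 27, 24, 7, 11, 5, 14, 22, 10, 28, 1]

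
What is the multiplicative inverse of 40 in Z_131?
Since 131 is prime, by Fermat 40^(-1) ≡ 40^{129} ≡ 95 mod 131. Verify: 40 × 95 = 3800 ≡ 1 mod 131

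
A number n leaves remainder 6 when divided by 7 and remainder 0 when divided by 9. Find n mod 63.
M = 7 × 9 = 63. M₁ = 9, y₁ ≡ 4 mod 7. M₂ = 7, y₂ ≡ 4 mod 9. n = 6×9×4 + 0×7×4 ≡ 27 mod 63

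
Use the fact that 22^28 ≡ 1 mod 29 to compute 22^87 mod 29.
By Fermat: 22^{28} ≡ 1 mod 29. 87 = 3×28 + 3. So 22^{87} ≡ 22^{3} ≡ 5 mod 29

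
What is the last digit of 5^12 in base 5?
By repeated squaring (mod 5): 5^{1}≡0, 5^{2}≡0, 5^{4}≡0, 5^{8}≡0. Then 5^{12} = 5^{8+4} ≡ 0 × 0 ≡ 0 (mod 5)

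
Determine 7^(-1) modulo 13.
Since 13 is prime, by Fermat 7^(-1) ≡ 7^{11} ≡ 2 mod 13. Verify: 7 × 2 = 14 ≡ 1 mod 13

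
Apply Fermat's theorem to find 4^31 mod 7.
By Fermat: 4^{6} ≡ 1 mod 7. 31 = 5×6 + 1. So 4^{31} ≡ 4^{1} ≡ 4 mod 7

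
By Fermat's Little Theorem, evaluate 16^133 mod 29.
By Fermat: 16^{28} ≡ 1 mod 29. 133 = 4×28 + 21. So 16^{133} ≡ 16^{21} ≡ 1 mod 29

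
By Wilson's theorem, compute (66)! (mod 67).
By Wilson's theorem, (66)! ≡ -1 ≡ 66 (mod 67)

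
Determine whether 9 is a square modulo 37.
By Euler's criterion: 9^{18} ≡ 1 (mod 37). Since this equals 1, 9 is a QR.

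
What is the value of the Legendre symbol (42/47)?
(42/47) = 42^{23} mod 47 = 1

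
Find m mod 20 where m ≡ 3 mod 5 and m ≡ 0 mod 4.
M = 5 × 4 = 20. M₁ = 4, y₁ ≡ 4 mod 5. M₂ = 5, y₂ ≡ 1 mod 4. m = 3×4×4 + 0×5×1 ≡ 8 mod 20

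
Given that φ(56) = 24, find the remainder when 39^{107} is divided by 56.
By Euler: 39^{24} ≡ 1 mod 56 since gcd(39, 56) = 1. 107 = 4×24 + 11. So 39^{107} ≡ 39^{11} ≡ 23 mod 56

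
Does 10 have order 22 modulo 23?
ord_23(10) divides 22. For each prime q|22: 10^{11}≡22, 10^{2}≡8, none ≡ 1. So 10 has order 22 and is a primitive root mod 23.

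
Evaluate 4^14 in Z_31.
By repeated squaring (mod 31): 4^{1}≡4, 4^{2}≡16, 4^{4}≡8, 4^{8}≡2. Then 4^{14} = 4^{8+4+2} ≡ 2 × 8 × 16 ≡ 8 (mod 31)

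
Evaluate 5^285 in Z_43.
Using Fermat: 5^{42} ≡ 1 (mod 43). 285 ≡ 33 (mod 42). So 5^{285} ≡ 5^{33} ≡ 2 (mod 43)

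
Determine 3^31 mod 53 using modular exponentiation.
By repeated squaring (mod 53): 3^{1}≡3, 3^{2}≡9, 3^{4}≡28, 3^{8}≡42, 3^{16}≡15. Then 3^{31} = 3^{16+8+4+2+1} ≡ 15 × 42 × 28 × 9 × 3 ≡ 22 (mod 53)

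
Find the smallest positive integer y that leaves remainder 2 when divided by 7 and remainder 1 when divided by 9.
M = 7 × 9 = 63. M₁ = 9, y₁ ≡ 4 mod 7. M₂ = 7, y₂ ≡ 4 mod 9. y = 2×9×4 + 1×7×4 ≡ 37 mod 63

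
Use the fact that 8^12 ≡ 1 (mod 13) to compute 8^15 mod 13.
By Fermat: 8^{12} ≡ 1 (mod 13). So 8^{15} = 8^{12} · 8^{3} ≡ 8^{3} ≡ 5 (mod 13)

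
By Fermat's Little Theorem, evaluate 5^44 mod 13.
By Fermat: 5^{12} ≡ 1 (mod 13). 44 = 3×12 + 8. So 5^{44} ≡ 5^{8} ≡ 1 (mod 13)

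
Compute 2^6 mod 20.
By repeated squaring (mod 20): 2^{1}≡2, 2^{2}≡4, 2^{4}≡16. Then 2^{6} = 2^{4+2} ≡ 16 × 4 ≡ 4 (mod 20)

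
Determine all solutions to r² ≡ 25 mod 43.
The square roots of 25 mod 43 are 38 and 5. Verify: 38² = 1444 ≡ 25 mod 43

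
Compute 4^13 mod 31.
By repeated squaring mod 31: 4^{1}≡4, 4^{2}≡16, 4^{4}≡8, 4^{8}≡2. Then 4^{13} = 4^{8+4+1} ≡ 2 × 8 × 4 ≡ 2 mod 31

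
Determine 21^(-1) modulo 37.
Since 37 is prime, by Fermat 21^(-1) ≡ 21^{35} ≡ 30 (mod 37). Verify: 21 × 30 = 630 ≡ 1 (mod 37)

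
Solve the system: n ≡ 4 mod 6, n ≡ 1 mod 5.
M = 6 × 5 = 30. M₁ = 5, y₁ ≡ 5 mod 6. M₂ = 6, y₂ ≡ 1 mod 5. n = 4×5×5 + 1×6×1 ≡ 16 mod 30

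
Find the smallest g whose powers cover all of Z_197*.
g = 2. For each prime q|196: 2^{98}≡196, 2^{28}≡104, none ≡ 1, so ord_197(2) = 196 and 2 is a primitive root.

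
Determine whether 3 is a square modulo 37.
By Euler's criterion: 3^{18} ≡ 1 (mod 37). Since this equals 1, 3 is a QR.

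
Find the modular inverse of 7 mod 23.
Since 23 is prime, by Fermat 7^(-1) ≡ 7^{21} ≡ 10 (mod 23). Verify: 7 × 10 = 70 ≡ 1 (mod 23)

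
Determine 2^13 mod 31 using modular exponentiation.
By repeated squaring (mod 31): 2^{1}≡2, 2^{2}≡4, 2^{4}≡16, 2^{8}≡8. Then 2^{13} = 2^{8+4+1} ≡ 8 × 16 × 2 ≡ 8 (mod 31)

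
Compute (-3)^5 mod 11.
By repeated squaring mod 11: (-3)^{1}≡8, (-3)^{2}≡9, (-3)^{4}≡4. Then (-3)^{5} = (-3)^{4+1} ≡ 4 × 8 ≡ 10 mod 11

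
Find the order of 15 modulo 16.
Powers of 15 mod 16: 15^1≡15, 15^2≡1. So the order of 15 is 2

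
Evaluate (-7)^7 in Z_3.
Using Fermat: (-7)^{2} ≡ 1 (mod 3). 7 ≡ 1 (mod 2). So (-7)^{7} ≡ (-7)^{1} ≡ 2 (mod 3)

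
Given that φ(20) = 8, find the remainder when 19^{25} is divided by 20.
By Euler: 19^{8} ≡ 1 (mod 20) since gcd(19, 20) = 1. 25 = 3×8 + 1. So 19^{25} ≡ 19^{1} ≡ 19 (mod 20)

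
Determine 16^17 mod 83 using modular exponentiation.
By repeated squaring (mod 83): 16^{1}≡16, 16^{2}≡7, 16^{4}≡49, 16^{8}≡77, 16^{16}≡36. Then 16^{17} = 16^{16+1} ≡ 36 × 16 ≡ 78 (mod 83)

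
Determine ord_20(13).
Powers of 13 mod 20: 13^1≡13, 13^2≡9, 13^3≡17, 13^4≡1. Order = 4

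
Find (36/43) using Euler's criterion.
(36/43) = 36^{21} mod 43 = 1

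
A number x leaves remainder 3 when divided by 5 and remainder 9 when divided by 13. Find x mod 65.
M = 5 × 13 = 65. M₁ = 13, y₁ ≡ 2 mod 5. M₂ = 5, y₂ ≡ 8 mod 13. x = 3×13×2 + 9×5×8 ≡ 48 mod 65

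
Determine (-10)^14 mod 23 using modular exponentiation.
By repeated squaring mod 23: (-10)^{1}≡13, (-10)^{2}≡8, (-10)^{4}≡18, (-10)^{8}≡2. Then (-10)^{14} = (-10)^{8+4+2} ≡ 2 × 18 × 8 ≡ 12 mod 23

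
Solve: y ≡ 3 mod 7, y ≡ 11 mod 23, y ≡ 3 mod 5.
M = 7 × 23 × 5 = 805. M₁ = 115, y₁ ≡ 5 mod 7. M₂ = 35, y₂ ≡ 2 mod 23. M₃ = 161, y₃ ≡ 1 mod 5. y = 3×115×5 + 11×35×2 + 3×161×1 ≡ 563 mod 805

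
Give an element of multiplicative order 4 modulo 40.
7 has order 4 mod 40 since 7^{4} ≡ 1 (mod 40) and no smaller power works.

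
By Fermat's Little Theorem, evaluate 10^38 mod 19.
By Fermat: 10^{18} ≡ 1 mod 19. 38 = 2×18 + 2. So 10^{38} ≡ 10^{2} ≡ 5 mod 19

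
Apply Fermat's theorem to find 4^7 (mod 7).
By Fermat: 4^{6} ≡ 1 (mod 7). So 4^{7} = 4^{6} · 4^{1} ≡ 4^{1} ≡ 4 (mod 7)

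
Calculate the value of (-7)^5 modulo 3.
Using Fermat: (-7)^{2} ≡ 1 mod 3. 5 ≡ 1 mod 2. So (-7)^{5} ≡ (-7)^{1} ≡ 2 mod 3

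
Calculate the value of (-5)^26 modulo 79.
By repeated squaring (mod 79): (-5)^{1}≡74, (-5)^{2}≡25, (-5)^{4}≡72, (-5)^{8}≡49, (-5)^{16}≡31. Then (-5)^{26} = (-5)^{16+8+2} ≡ 31 × 49 × 25 ≡ 55 (mod 79)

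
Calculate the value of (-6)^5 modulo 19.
By repeated squaring mod 19: (-6)^{1}≡13, (-6)^{2}≡17, (-6)^{4}≡4. Then (-6)^{5} = (-6)^{4+1} ≡ 4 × 13 ≡ 14 mod 19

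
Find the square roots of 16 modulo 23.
The square roots of 16 mod 23 are 4 and 19. Verify: 4² = 16 ≡ 16 mod 23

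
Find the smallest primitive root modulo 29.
g = 2. For each prime q|28: 2^{14}≡28, 2^{4}≡16, none ≡ 1, so ord_29(2) = 28 and 2 is a primitive root.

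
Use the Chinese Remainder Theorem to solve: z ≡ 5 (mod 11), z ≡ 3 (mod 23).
M = 11 × 23 = 253. M₁ = 23, y₁ ≡ 1 (mod 11). M₂ = 11, y₂ ≡ 21 (mod 23). z = 5×23×1 + 3×11×21 ≡ 49 (mod 253)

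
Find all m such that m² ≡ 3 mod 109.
The square roots of 3 mod 109 are 49 and 60. Verify: 49² = 2401 ≡ 3 mod 109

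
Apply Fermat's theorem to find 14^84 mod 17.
By Fermat: 14^{16} ≡ 1 mod 17. 84 = 5×16 + 4. So 14^{84} ≡ 14^{4} ≡ 13 mod 17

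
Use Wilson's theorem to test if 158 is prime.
(157)! mod 158 = 0. Since 0 ≢ -1 (mod 158), 158 is not prime.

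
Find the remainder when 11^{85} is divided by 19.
By Fermat: 11^{18} ≡ 1 (mod 19). 85 = 4×18 + 13. So 11^{85} ≡ 11^{13} ≡ 11 (mod 19)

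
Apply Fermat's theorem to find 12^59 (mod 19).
By Fermat: 12^{18} ≡ 1 (mod 19). 59 = 3×18 + 5. So 12^{59} ≡ 12^{5} ≡ 8 (mod 19)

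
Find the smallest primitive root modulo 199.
g = 3. Powers: [3, 9, 27, 81, 44, 132, 197, ...] generates all 198 non-zero residues.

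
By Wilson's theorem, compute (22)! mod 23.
By Wilson's theorem, (22)! ≡ -1 ≡ 22 mod 23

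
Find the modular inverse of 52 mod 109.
Since 109 is prime, by Fermat 52^(-1) ≡ 52^{107} ≡ 65 (mod 109). Verify: 52 × 65 = 3380 ≡ 1 (mod 109)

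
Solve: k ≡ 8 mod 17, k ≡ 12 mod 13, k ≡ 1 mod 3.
M = 17 × 13 × 3 = 663. M₁ = 39, y₁ ≡ 7 mod 17. M₂ = 51, y₂ ≡ 12 mod 13. M₃ = 221, y₃ ≡ 2 mod 3. k = 8×39×7 + 12×51×12 + 1×221×2 ≡ 25 mod 663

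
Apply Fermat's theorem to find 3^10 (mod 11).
By Fermat's Little Theorem, 3^{10} ≡ 1 (mod 11) since 11 is prime and gcd(3, 11) = 1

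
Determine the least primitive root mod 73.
g = 5. For each prime q|72: 5^{36}≡72, 5^{24}≡8, none ≡ 1, so ord_73(5) = 72 and 5 is a primitive root.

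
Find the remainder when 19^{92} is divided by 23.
By Fermat: 19^{22} ≡ 1 mod 23. 92 = 4×22 + 4. So 19^{92} ≡ 19^{4} ≡ 3 mod 23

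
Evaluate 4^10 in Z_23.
By repeated squaring (mod 23): 4^{1}≡4, 4^{2}≡16, 4^{4}≡3, 4^{8}≡9. Then 4^{10} = 4^{8+2} ≡ 9 × 16 ≡ 6 (mod 23)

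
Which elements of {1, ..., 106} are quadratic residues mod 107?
Quadratic residues modulo 107: {1, 3, 4, 9, 10, 11, 12, 13, 14, 16, 19, 23, 25, 27, 29, 30, 33, 34, 35, 36, 37, 39, 40, 41, 42, 44, 47, 48, 49, 52, 53, 56, 57, 61, 62, 64, 69, 75, 76, 79, 81, 83, 85, 86, 87, 89, 90, 92, 99, 100, 101, 102, 105}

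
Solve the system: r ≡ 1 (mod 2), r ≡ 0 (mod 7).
M = 2 × 7 = 14. M₁ = 7, y₁ ≡ 1 (mod 2). M₂ = 2, y₂ ≡ 4 (mod 7). r = 1×7×1 + 0×2×4 ≡ 7 (mod 14)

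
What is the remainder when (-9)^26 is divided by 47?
By repeated squaring mod 47: (-9)^{1}≡38, (-9)^{2}≡34, (-9)^{4}≡28, (-9)^{8}≡32, (-9)^{16}≡37. Then (-9)^{26} = (-9)^{16+8+2} ≡ 37 × 32 × 34 ≡ 24 mod 47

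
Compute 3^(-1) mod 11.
Since 11 is prime, by Fermat 3^(-1) ≡ 3^{9} ≡ 4 mod 11. Verify: 3 × 4 = 12 ≡ 1 mod 11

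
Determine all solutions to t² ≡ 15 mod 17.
The square roots of 15 mod 17 are 7 and 10. Verify: 7² = 49 ≡ 15 mod 17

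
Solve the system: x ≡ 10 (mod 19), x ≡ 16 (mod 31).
M = 19 × 31 = 589. M₁ = 31, y₁ ≡ 8 (mod 19). M₂ = 19, y₂ ≡ 18 (mod 31). x = 10×31×8 + 16×19×18 ≡ 295 (mod 589)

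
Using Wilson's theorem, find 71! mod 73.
(72)! = (71)! × (72) ≡ -1 mod 73. So (71)! ≡ -1 × (72)^(-1) ≡ (-1)×(-1) = 1 mod 73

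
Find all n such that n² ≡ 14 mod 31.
The square roots of 14 mod 31 are 18 and 13. Verify: 18² = 324 ≡ 14 mod 31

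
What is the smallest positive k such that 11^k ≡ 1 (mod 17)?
Powers of 11 mod 17: 11^1≡11, 11^2≡2, 11^3≡5, 11^4≡4, 11^5≡10, 11^6≡8, 11^7≡3, 11^8≡16, 11^9≡6, 11^10≡15, 11^11≡12, 11^12≡13, 11^13≡7, 11^14≡9, 11^15≡14, 11^16≡1. So the order of 11 is 16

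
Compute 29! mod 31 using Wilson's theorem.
(30)! = (29)! × (30) ≡ -1 mod 31. So (29)! ≡ -1 × (30)^(-1) ≡ (-1)×(-1) = 1 mod 31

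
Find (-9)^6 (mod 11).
By repeated squaring (mod 11): (-9)^{1}≡2, (-9)^{2}≡4, (-9)^{4}≡5. Then (-9)^{6} = (-9)^{4+2} ≡ 5 × 4 ≡ 9 (mod 11)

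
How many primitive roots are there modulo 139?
There are φ(139-1) = φ(138) = 44 primitive roots modulo 139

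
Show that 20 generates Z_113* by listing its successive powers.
20^1, 20^2, ..., 20^{112} mod 113: [20, 61, 90, 105, 66, 77, 71, 64, 37, 62, 110, 53, 43, 69, 24, 28, 108, 13, 34, 2, 40, 9, 67, 97, 19, 41, 29, 15, 74, 11, 107, 106, 86, 25, 48, 56, 103, 26, 68, 4, 80, 18, 21, 81, 38, 82, 58, 30, 35, 22, 101, 99, 59, 50, 96, 112, 93, 52, 23, 8, 47, 36, 42, 49, 76, 51, 3, 60, 70, 44, 89, 85, 5, 100, 79, 111, 73, 104, 46, 16, 94, 72, 84, 98, 39, 102, 6, 7, 27, 88, 65, 57, 10, 87, 45, 109, 33, 95, 92, 32, 75, 31, 55, 83, 78, 91, 12, 14, 54, 63, 17, 1]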